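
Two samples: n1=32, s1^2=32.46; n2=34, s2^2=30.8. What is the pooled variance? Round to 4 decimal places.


sp^2 = ((n1-1)*s1^2 + (n2-1)*s2^2)/(n1+n2-2)
(n1-1)*s1^2 = 31 * 32.46 = 1006.26
(n2-1)*s2^2 = 33 * 30.8 = 1016.4
numerator = 1006.26 + 1016.4 = 2022.66
n1+n2-2 = 64
sp^2 = 2022.66 / 64 = 101133/3200 ≈ 31.604063

31.6041


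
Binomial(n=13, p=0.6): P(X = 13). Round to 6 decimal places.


P = C(n,k) * p^k * (1-p)^(n-k)
C(13,13) = 1
p^k = 0.6^13 ≈ 0.001306069
(1-p)^(n-k) = 0.4^0 = 1
P = 1 * 0.001306069 * 1 ≈ 0.001306

0.001306


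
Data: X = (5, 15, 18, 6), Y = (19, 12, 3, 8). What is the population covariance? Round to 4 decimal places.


Cov = (1/n)*sum((xi-xbar)(yi-ybar))
n = 4, xbar = 44/4 = 11, ybar = 42/4 = 10.5
sum((xi-xbar)(yi-ybar)) = -85
Cov = -85 / 4 = -21.25

-21.2500


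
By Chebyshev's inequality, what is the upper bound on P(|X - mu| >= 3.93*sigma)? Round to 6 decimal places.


P <= 1/k^2
k^2 = 3.93^2 = 15.4449
1/k^2 = 1 / 15.4449 ≈ 0.06474629

0.064746


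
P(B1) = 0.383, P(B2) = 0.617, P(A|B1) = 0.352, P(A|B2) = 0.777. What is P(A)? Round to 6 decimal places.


P(A) = P(A|B1)*P(B1) + P(A|B2)*P(B2)
P(A|B1)*P(B1) = 0.352 * 0.383 = 0.134816
P(A|B2)*P(B2) = 0.777 * 0.617 = 0.479409
P(A) = 0.134816 + 0.479409 = 0.614225

0.614225


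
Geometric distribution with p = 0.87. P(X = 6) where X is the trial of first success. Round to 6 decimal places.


P = (1-p)^(k-1) * p
(1-p)^(k-1) = 0.13^5 = 0.0000371293
P = 0.0000371293 * 0.87 ≈ 0.00003230249

0.000032


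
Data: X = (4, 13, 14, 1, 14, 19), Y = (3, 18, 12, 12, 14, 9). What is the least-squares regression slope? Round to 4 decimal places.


b = sum((xi-xbar)(yi-ybar)) / sum((xi-xbar)^2)
n = 6, xbar = 65/6 ≈ 10.833333, ybar = 68/6 = 34/3 ≈ 11.333333
Sxy = sum((xi-xbar)(yi-ybar)) = 169/3 ≈ 56.333333
Sxx = sum((xi-xbar)^2) = 1409/6 ≈ 234.833333
b = Sxy / Sxx = 338/1409 ≈ 0.239886

0.2399


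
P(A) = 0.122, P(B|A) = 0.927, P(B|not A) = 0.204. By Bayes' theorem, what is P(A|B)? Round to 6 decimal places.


P(A|B) = P(B|A)*P(A) / P(B), P(B) = P(B|A)*P(A) + P(B|not A)*P(not A)
P(B|A)*P(A) = 0.927 * 0.122 = 0.113094
P(B|not A)*P(not A) = 0.204 * 0.878 = 0.179112
P(B) = 0.113094 + 0.179112 = 0.292206
P(A|B) = 0.113094 / 0.292206 ≈ 0.38703517

0.387035


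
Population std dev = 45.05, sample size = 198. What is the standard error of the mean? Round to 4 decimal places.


SE = sigma / sqrt(n)
sqrt(198) ≈ 14.071247
SE = 45.05 / 14.071247 ≈ 3.201564

3.2016


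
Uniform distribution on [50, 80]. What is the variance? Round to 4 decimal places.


Var = (b-a)^2 / 12
(b-a)^2 = (80 - 50)^2 = 900
Var = 900/12 = 75

75.0000


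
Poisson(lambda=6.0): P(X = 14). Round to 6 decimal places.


P = e^(-lam) * lam^k / k!
e^(-6.0) ≈ 0.002478752
lam^k = 6.0^14 = 78364164096
k! = 14! = 87178291200
P = 0.002478752 * 78364164096 / 87178291200 ≈ 0.002228

0.002228


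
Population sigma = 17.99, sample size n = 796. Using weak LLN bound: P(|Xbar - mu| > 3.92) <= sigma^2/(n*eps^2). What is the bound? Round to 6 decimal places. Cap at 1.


bound = min(1, sigma^2/(n*eps^2))
sigma^2 = 17.99^2 = 323.6401
n*eps^2 = 796 * 3.92^2 = 796 * 15.3664 = 12231.6544
sigma^2/(n*eps^2) = 323.6401 / 12231.6544 ≈ 0.02645923

0.026459


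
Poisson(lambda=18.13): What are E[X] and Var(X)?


E[X] = Var(X) = lambda = 18.13

18.13, 18.13


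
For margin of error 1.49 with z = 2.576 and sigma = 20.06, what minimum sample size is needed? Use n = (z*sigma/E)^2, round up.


z*sigma/E = 2.576 * 20.06 / 1.49 ≈ 34.680913
(z*sigma/E)^2 ≈ 1202.765709
round up: n = 1203

1203


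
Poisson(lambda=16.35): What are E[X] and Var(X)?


E[X] = Var(X) = lambda = 16.35

16.35, 16.35


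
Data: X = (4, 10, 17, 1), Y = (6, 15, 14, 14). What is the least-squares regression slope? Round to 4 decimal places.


b = sum((xi-xbar)(yi-ybar)) / sum((xi-xbar)^2)
n = 4, xbar = 32/4 = 8, ybar = 49/4 = 12.25
Sxy = sum((xi-xbar)(yi-ybar)) = 34
Sxx = sum((xi-xbar)^2) = 150
b = Sxy / Sxx = 17/75 ≈ 0.226667

0.2267


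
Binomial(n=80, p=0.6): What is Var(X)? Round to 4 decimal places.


Var = n*p*(1-p) = 80 * 0.6 * 0.4 = 19.2

19.2000


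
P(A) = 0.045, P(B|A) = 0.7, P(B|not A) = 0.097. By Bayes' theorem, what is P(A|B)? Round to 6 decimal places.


P(A|B) = P(B|A)*P(A) / P(B), P(B) = P(B|A)*P(A) + P(B|not A)*P(not A)
P(B|A)*P(A) = 0.7 * 0.045 = 0.0315
P(B|not A)*P(not A) = 0.097 * 0.955 = 0.092635
P(B) = 0.0315 + 0.092635 = 0.124135
P(A|B) = 0.0315 / 0.124135 ≈ 0.25375599

0.253756


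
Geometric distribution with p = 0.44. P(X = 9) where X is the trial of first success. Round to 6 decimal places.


P = (1-p)^(k-1) * p
(1-p)^(k-1) = 0.56^8 ≈ 0.009671731
P = 0.009671731 * 0.44 ≈ 0.004255562

0.004256


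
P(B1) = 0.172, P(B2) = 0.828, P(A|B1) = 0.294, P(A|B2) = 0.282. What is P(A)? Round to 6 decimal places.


P(A) = P(A|B1)*P(B1) + P(A|B2)*P(B2)
P(A|B1)*P(B1) = 0.294 * 0.172 = 0.050568
P(A|B2)*P(B2) = 0.282 * 0.828 = 0.233496
P(A) = 0.050568 + 0.233496 = 0.284064

0.284064


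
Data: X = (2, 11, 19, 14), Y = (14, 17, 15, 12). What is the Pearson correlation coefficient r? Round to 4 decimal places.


r = sum((xi-xbar)(yi-ybar)) / sqrt(sum((xi-xbar)^2) * sum((yi-ybar)^2))
n = 4, xbar = 46/4 = 11.5, ybar = 58/4 = 14.5
Sxy = sum((xi-xbar)(yi-ybar)) = 1
Sxx = sum((xi-xbar)^2) = 153
Syy = sum((yi-ybar)^2) = 13
sqrt(Sxx*Syy) ≈ 44.598206
r = Sxy / sqrt(Sxx*Syy) = 1 / 44.598206 ≈ 0.022422

0.0224


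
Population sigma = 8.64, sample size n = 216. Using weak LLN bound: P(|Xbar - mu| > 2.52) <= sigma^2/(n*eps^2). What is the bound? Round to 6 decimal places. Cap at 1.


bound = min(1, sigma^2/(n*eps^2))
sigma^2 = 8.64^2 = 74.6496
n*eps^2 = 216 * 2.52^2 = 216 * 6.3504 = 1371.6864
sigma^2/(n*eps^2) = 74.6496 / 1371.6864 = 8/147 ≈ 0.05442177

0.054422


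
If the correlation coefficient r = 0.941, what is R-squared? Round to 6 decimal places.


R^2 = r^2 = (0.941)^2 = 0.885481

0.885481


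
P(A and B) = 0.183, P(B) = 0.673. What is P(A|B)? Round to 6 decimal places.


P(A|B) = P(A and B) / P(B) = 0.183 / 0.673 = 183/673 ≈ 0.27191679

0.271917


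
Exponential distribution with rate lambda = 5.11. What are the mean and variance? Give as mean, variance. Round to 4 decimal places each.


mean = 1/lam, var = 1/lam^2
mean = 1 / 5.11 = 100/511 ≈ 0.195695
lam^2 = 5.11^2 = 26.1121
var = 1 / 26.1121 ≈ 0.038296

0.1957, 0.0383


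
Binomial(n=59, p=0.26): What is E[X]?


E[X] = n*p = 59 * 0.26 = 15.34

15.34


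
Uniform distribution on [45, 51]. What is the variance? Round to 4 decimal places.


Var = (b-a)^2 / 12
(b-a)^2 = (51 - 45)^2 = 36
Var = 36/12 = 3

3.0000


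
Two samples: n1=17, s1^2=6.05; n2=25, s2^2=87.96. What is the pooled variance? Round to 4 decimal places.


sp^2 = ((n1-1)*s1^2 + (n2-1)*s2^2)/(n1+n2-2)
(n1-1)*s1^2 = 16 * 6.05 = 96.8
(n2-1)*s2^2 = 24 * 87.96 = 2111.04
numerator = 96.8 + 2111.04 = 2207.84
n1+n2-2 = 40
sp^2 = 2207.84 / 40 = 55.196

55.1960


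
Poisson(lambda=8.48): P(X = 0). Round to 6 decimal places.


P = e^(-lam) * lam^k / k!
e^(-8.48) ≈ 0.0002075787
lam^k = 8.48^0 = 1
k! = 0! = 1
P = 0.0002075787 * 1 / 1 ≈ 0.000208

0.000208


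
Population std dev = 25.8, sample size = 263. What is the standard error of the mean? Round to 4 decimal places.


SE = sigma / sqrt(n)
sqrt(263) ≈ 16.217275
SE = 25.8 / 16.217275 ≈ 1.590896

1.5909


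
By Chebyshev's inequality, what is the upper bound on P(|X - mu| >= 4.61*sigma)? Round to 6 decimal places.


P <= 1/k^2
k^2 = 4.61^2 = 21.2521
1/k^2 = 1 / 21.2521 ≈ 0.04705417

0.047054


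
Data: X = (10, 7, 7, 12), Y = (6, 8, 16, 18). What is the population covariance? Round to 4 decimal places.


Cov = (1/n)*sum((xi-xbar)(yi-ybar))
n = 4, xbar = 36/4 = 9, ybar = 48/4 = 12
sum((xi-xbar)(yi-ybar)) = 12
Cov = 12 / 4 = 3

3.0000


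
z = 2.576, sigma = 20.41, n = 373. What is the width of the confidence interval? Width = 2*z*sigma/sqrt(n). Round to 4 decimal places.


width = 2*z*sigma/sqrt(n)
2*z*sigma = 2 * 2.576 * 20.41 = 105.15232
sqrt(373) ≈ 19.313208
width = 105.15232 / 19.313208 ≈ 5.444581

5.4446


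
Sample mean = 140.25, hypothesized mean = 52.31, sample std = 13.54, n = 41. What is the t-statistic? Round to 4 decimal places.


t = (xbar - mu0) / (s/sqrt(n))
xbar - mu0 = 140.25 - 52.31 = 87.94
sqrt(41) ≈ 6.40312424
s/sqrt(n) = 13.54 / 6.40312424 ≈ 2.11459274
t = 87.94 / 2.11459274 ≈ 41.587204

41.5872


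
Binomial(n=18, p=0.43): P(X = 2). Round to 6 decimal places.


P = C(n,k) * p^k * (1-p)^(n-k)
C(18,2) = 153
p^k = 0.43^2 = 0.1849
(1-p)^(n-k) = 0.57^16 ≈ 0.0001241646
P = 153 * 0.1849 * 0.0001241646 ≈ 0.003513

0.003513


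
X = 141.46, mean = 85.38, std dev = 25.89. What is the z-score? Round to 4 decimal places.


z = (X - mu) / sigma
X - mu = 141.46 - 85.38 = 56.08
z = 56.08 / 25.89 = 5608/2589 ≈ 2.166087

2.1661


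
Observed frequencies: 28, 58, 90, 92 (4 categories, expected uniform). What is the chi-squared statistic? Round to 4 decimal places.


chi2 = sum((O-E)^2/E), E = total/4
total = 268, E = 268/4 = 67
(28 - 67)^2 / 67 = 1521 / 67 = 1521/67 ≈ 22.701493
(58 - 67)^2 / 67 = 81 / 67 = 81/67 ≈ 1.208955
(90 - 67)^2 / 67 = 529 / 67 = 529/67 ≈ 7.895522
(92 - 67)^2 / 67 = 625 / 67 = 625/67 ≈ 9.328358
chi2 = 2756/67 ≈ 41.134328

41.1343


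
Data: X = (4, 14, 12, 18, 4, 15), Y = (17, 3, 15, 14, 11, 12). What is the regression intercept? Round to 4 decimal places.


a = ybar - b*xbar, where b = sum((xi-xbar)(yi-ybar)) / sum((xi-xbar)^2)
n = 6, xbar = 67/6 ≈ 11.166667, ybar = 72/6 = 12
Sxy = sum((xi-xbar)(yi-ybar)) = -38
Sxx = sum((xi-xbar)^2) = 1037/6 ≈ 172.833333
b = Sxy / Sxx = -228/1037 ≈ -0.219865
a = 12 - (-0.219865) * 11.166667 = 14990/1037 ≈ 14.455159

14.4552


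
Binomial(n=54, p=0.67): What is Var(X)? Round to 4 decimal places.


Var = n*p*(1-p) = 54 * 0.67 * 0.33 = 11.9394

11.9394


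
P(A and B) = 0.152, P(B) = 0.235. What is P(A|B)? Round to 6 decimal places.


P(A|B) = P(A and B) / P(B) = 0.152 / 0.235 = 152/235 ≈ 0.64680851

0.646809


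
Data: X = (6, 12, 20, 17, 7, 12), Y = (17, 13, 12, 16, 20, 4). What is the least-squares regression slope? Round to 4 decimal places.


b = sum((xi-xbar)(yi-ybar)) / sum((xi-xbar)^2)
n = 6, xbar = 74/6 = 37/3 ≈ 12.333333, ybar = 82/6 = 41/3 ≈ 13.666667
Sxy = sum((xi-xbar)(yi-ybar)) = -160/3 ≈ -53.333333
Sxx = sum((xi-xbar)^2) = 448/3 ≈ 149.333333
b = Sxy / Sxx = -5/14 ≈ -0.357143

-0.3571


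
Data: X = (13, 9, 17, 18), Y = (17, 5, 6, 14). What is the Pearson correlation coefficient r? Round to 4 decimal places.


r = sum((xi-xbar)(yi-ybar)) / sqrt(sum((xi-xbar)^2) * sum((yi-ybar)^2))
n = 4, xbar = 57/4 = 14.25, ybar = 42/4 = 10.5
Sxy = sum((xi-xbar)(yi-ybar)) = 21.5
Sxx = sum((xi-xbar)^2) = 50.75
Syy = sum((yi-ybar)^2) = 105
sqrt(Sxx*Syy) ≈ 72.998288
r = Sxy / sqrt(Sxx*Syy) = 21.5 / 72.998288 ≈ 0.294527

0.2945


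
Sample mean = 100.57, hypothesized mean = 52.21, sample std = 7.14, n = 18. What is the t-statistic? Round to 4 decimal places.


t = (xbar - mu0) / (s/sqrt(n))
xbar - mu0 = 100.57 - 52.21 = 48.36
sqrt(18) ≈ 4.24264069
s/sqrt(n) = 7.14 / 4.24264069 ≈ 1.68291414
t = 48.36 / 1.68291414 ≈ 28.735869

28.7359


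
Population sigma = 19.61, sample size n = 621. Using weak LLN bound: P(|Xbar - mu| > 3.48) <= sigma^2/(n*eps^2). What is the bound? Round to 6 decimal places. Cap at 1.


bound = min(1, sigma^2/(n*eps^2))
sigma^2 = 19.61^2 = 384.5521
n*eps^2 = 621 * 3.48^2 = 621 * 12.1104 = 7520.5584
sigma^2/(n*eps^2) = 384.5521 / 7520.5584 ≈ 0.05113345

0.051133


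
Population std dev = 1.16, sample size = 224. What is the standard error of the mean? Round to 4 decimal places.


SE = sigma / sqrt(n)
sqrt(224) ≈ 14.966630
SE = 1.16 / 14.966630 ≈ 0.077506

0.0775


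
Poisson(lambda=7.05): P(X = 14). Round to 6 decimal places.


P = e^(-lam) * lam^k / k!
e^(-7.05) ≈ 0.0008674090
lam^k = 7.05^14 ≈ 749286034093.653199
k! = 14! = 87178291200
P = 0.0008674090 * 749286034093.653199 / 87178291200 ≈ 0.007455

0.007455


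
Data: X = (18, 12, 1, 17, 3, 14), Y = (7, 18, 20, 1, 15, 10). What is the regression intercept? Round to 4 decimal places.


a = ybar - b*xbar, where b = sum((xi-xbar)(yi-ybar)) / sum((xi-xbar)^2)
n = 6, xbar = 65/6 ≈ 10.833333, ybar = 71/6 ≈ 11.833333
Sxy = sum((xi-xbar)(yi-ybar)) = -1231/6 ≈ -205.166667
Sxx = sum((xi-xbar)^2) = 1553/6 ≈ 258.833333
b = Sxy / Sxx = -1231/1553 ≈ -0.792659
a = 11.833333 - (-0.792659) * 10.833333 = 31713/1553 ≈ 20.420476

20.4205


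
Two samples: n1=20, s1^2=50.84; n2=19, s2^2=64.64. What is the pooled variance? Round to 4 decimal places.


sp^2 = ((n1-1)*s1^2 + (n2-1)*s2^2)/(n1+n2-2)
(n1-1)*s1^2 = 19 * 50.84 = 965.96
(n2-1)*s2^2 = 18 * 64.64 = 1163.52
numerator = 965.96 + 1163.52 = 2129.48
n1+n2-2 = 37
sp^2 = 2129.48 / 37 = 53237/925 ≈ 57.553514

57.5535


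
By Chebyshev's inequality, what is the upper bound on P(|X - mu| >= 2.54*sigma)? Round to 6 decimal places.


P <= 1/k^2
k^2 = 2.54^2 = 6.4516
1/k^2 = 1 / 6.4516 ≈ 0.15500031

0.155000


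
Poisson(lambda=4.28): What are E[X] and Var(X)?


E[X] = Var(X) = lambda = 4.28

4.28, 4.28


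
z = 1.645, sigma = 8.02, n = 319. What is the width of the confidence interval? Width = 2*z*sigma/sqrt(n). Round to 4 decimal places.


width = 2*z*sigma/sqrt(n)
2*z*sigma = 2 * 1.645 * 8.02 = 26.3858
sqrt(319) ≈ 17.860571
width = 26.3858 / 17.860571 ≈ 1.477321

1.4773


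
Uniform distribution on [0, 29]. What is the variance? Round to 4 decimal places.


Var = (b-a)^2 / 12
(b-a)^2 = (29 - 0)^2 = 841
Var = 841/12 ≈ 70.083333

70.0833


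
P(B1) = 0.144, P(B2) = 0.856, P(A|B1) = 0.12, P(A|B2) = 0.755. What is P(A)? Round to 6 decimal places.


P(A) = P(A|B1)*P(B1) + P(A|B2)*P(B2)
P(A|B1)*P(B1) = 0.12 * 0.144 = 0.01728
P(A|B2)*P(B2) = 0.755 * 0.856 = 0.64628
P(A) = 0.01728 + 0.64628 = 0.66356

0.663560


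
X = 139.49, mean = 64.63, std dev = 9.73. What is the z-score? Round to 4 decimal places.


z = (X - mu) / sigma
X - mu = 139.49 - 64.63 = 74.86
z = 74.86 / 9.73 = 7486/973 ≈ 7.693731

7.6937


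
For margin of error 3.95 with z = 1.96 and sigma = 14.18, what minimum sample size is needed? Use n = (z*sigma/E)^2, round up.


z*sigma/E = 1.96 * 14.18 / 3.95 = 69482/9875 ≈ 7.036152
(z*sigma/E)^2 ≈ 49.507434
round up: n = 50

50


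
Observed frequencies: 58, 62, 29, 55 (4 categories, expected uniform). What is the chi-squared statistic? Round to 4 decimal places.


chi2 = sum((O-E)^2/E), E = total/4
total = 204, E = 204/4 = 51
(58 - 51)^2 / 51 = 49 / 51 = 49/51 ≈ 0.960784
(62 - 51)^2 / 51 = 121 / 51 = 121/51 ≈ 2.372549
(29 - 51)^2 / 51 = 484 / 51 = 484/51 ≈ 9.490196
(55 - 51)^2 / 51 = 16 / 51 = 16/51 ≈ 0.313725
chi2 = 670/51 ≈ 13.137255

13.1373


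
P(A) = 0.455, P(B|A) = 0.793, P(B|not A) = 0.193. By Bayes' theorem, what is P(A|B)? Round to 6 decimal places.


P(A|B) = P(B|A)*P(A) / P(B), P(B) = P(B|A)*P(A) + P(B|not A)*P(not A)
P(B|A)*P(A) = 0.793 * 0.455 = 0.360815
P(B|not A)*P(not A) = 0.193 * 0.545 = 0.105185
P(B) = 0.360815 + 0.105185 = 0.466
P(A|B) = 0.360815 / 0.466 ≈ 0.77428112

0.774281


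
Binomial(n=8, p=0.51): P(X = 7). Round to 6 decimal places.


P = C(n,k) * p^k * (1-p)^(n-k)
C(8,7) = 8
p^k = 0.51^7 ≈ 0.008974107
(1-p)^(n-k) = 0.49^1 = 0.49
P = 8 * 0.008974107 * 0.49 ≈ 0.035178

0.035178


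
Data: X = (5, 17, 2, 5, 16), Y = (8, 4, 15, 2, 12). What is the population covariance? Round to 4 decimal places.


Cov = (1/n)*sum((xi-xbar)(yi-ybar))
n = 5, xbar = 45/5 = 9, ybar = 41/5 = 8.2
sum((xi-xbar)(yi-ybar)) = -29
Cov = -29 / 5 = -5.8

-5.8000


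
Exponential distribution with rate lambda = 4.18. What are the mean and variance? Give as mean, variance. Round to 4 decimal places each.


mean = 1/lam, var = 1/lam^2
mean = 1 / 4.18 = 50/209 ≈ 0.239234
lam^2 = 4.18^2 = 17.4724
var = 1 / 17.4724 ≈ 0.057233

0.2392, 0.0572


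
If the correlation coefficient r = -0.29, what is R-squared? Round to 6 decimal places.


R^2 = r^2 = (-0.29)^2 = 0.0841

0.084100


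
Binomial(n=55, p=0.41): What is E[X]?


E[X] = n*p = 55 * 0.41 = 22.55

22.55


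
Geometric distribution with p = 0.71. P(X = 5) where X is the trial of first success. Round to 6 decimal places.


P = (1-p)^(k-1) * p
(1-p)^(k-1) = 0.29^4 = 0.00707281
P = 0.00707281 * 0.71 ≈ 0.005021695

0.005022


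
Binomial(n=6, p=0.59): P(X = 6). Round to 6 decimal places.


P = C(n,k) * p^k * (1-p)^(n-k)
C(6,6) = 1
p^k = 0.59^6 ≈ 0.04218053
(1-p)^(n-k) = 0.41^0 = 1
P = 1 * 0.04218053 * 1 ≈ 0.042181

0.042181


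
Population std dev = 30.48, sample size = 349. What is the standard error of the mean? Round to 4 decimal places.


SE = sigma / sqrt(n)
sqrt(349) ≈ 18.681542
SE = 30.48 / 18.681542 ≈ 1.631557

1.6316


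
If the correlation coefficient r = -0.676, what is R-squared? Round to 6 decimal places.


R^2 = r^2 = (-0.676)^2 = 0.456976

0.456976


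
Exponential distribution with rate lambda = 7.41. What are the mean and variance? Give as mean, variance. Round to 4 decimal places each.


mean = 1/lam, var = 1/lam^2
mean = 1 / 7.41 = 100/741 ≈ 0.134953
lam^2 = 7.41^2 = 54.9081
var = 1 / 54.9081 ≈ 0.018212

0.1350, 0.0182


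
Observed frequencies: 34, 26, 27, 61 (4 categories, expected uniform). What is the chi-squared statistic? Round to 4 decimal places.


chi2 = sum((O-E)^2/E), E = total/4
total = 148, E = 148/4 = 37
(34 - 37)^2 / 37 = 9 / 37 = 9/37 ≈ 0.243243
(26 - 37)^2 / 37 = 121 / 37 = 121/37 ≈ 3.270270
(27 - 37)^2 / 37 = 100 / 37 = 100/37 ≈ 2.702703
(61 - 37)^2 / 37 = 576 / 37 = 576/37 ≈ 15.567568
chi2 = 806/37 ≈ 21.783784

21.7838


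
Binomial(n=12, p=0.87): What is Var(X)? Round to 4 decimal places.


Var = n*p*(1-p) = 12 * 0.87 * 0.13 = 1.3572

1.3572


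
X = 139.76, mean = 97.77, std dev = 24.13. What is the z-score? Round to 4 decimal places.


z = (X - mu) / sigma
X - mu = 139.76 - 97.77 = 41.99
z = 41.99 / 24.13 = 221/127 ≈ 1.740157

1.7402


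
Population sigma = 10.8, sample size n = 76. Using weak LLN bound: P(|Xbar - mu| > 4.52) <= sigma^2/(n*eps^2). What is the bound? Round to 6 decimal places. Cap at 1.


bound = min(1, sigma^2/(n*eps^2))
sigma^2 = 10.8^2 = 116.64
n*eps^2 = 76 * 4.52^2 = 76 * 20.4304 = 1552.7104
sigma^2/(n*eps^2) = 116.64 / 1552.7104 ≈ 0.07512025

0.075120


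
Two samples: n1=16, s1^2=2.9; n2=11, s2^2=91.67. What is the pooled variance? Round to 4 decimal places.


sp^2 = ((n1-1)*s1^2 + (n2-1)*s2^2)/(n1+n2-2)
(n1-1)*s1^2 = 15 * 2.9 = 43.5
(n2-1)*s2^2 = 10 * 91.67 = 916.7
numerator = 43.5 + 916.7 = 960.2
n1+n2-2 = 25
sp^2 = 960.2 / 25 = 38.408

38.4080


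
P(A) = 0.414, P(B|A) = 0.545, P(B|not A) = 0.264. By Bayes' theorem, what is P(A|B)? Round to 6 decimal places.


P(A|B) = P(B|A)*P(A) / P(B), P(B) = P(B|A)*P(A) + P(B|not A)*P(not A)
P(B|A)*P(A) = 0.545 * 0.414 = 0.22563
P(B|not A)*P(not A) = 0.264 * 0.586 = 0.154704
P(B) = 0.22563 + 0.154704 = 0.380334
P(A|B) = 0.22563 / 0.380334 ≈ 0.59324173

0.593242


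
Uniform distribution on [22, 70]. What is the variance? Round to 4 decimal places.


Var = (b-a)^2 / 12
(b-a)^2 = (70 - 22)^2 = 2304
Var = 2304/12 = 192

192.0000


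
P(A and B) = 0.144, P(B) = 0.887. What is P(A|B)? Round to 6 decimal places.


P(A|B) = P(A and B) / P(B) = 0.144 / 0.887 = 144/887 ≈ 0.16234498

0.162345


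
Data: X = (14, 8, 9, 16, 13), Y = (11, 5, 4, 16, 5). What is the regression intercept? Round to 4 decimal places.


a = ybar - b*xbar, where b = sum((xi-xbar)(yi-ybar)) / sum((xi-xbar)^2)
n = 5, xbar = 60/5 = 12, ybar = 41/5 = 8.2
Sxy = sum((xi-xbar)(yi-ybar)) = 59
Sxx = sum((xi-xbar)^2) = 46
b = Sxy / Sxx = 59/46 ≈ 1.282609
a = 8.2 - 1.282609 * 12 = -827/115 ≈ -7.191304

-7.1913


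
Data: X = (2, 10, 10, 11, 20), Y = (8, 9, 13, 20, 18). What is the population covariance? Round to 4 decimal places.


Cov = (1/n)*sum((xi-xbar)(yi-ybar))
n = 5, xbar = 53/5 = 10.6, ybar = 68/5 = 13.6
sum((xi-xbar)(yi-ybar)) = 95.2
Cov = 95.2 / 5 = 19.04

19.0400


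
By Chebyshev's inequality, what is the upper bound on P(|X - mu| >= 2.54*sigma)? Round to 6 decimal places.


P <= 1/k^2
k^2 = 2.54^2 = 6.4516
1/k^2 = 1 / 6.4516 ≈ 0.15500031

0.155000


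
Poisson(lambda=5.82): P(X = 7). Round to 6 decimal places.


P = e^(-lam) * lam^k / k!
e^(-5.82) ≈ 0.002967605
lam^k = 5.82^7 ≈ 226183.485637
k! = 7! = 5040
P = 0.002967605 * 226183.485637 / 5040 ≈ 0.133179

0.133179


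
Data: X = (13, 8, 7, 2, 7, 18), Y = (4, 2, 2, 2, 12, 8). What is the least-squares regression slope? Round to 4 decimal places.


b = sum((xi-xbar)(yi-ybar)) / sum((xi-xbar)^2)
n = 6, xbar = 55/6 ≈ 9.166667, ybar = 30/6 = 5
Sxy = sum((xi-xbar)(yi-ybar)) = 39
Sxx = sum((xi-xbar)^2) = 929/6 ≈ 154.833333
b = Sxy / Sxx = 234/929 ≈ 0.251884

0.2519


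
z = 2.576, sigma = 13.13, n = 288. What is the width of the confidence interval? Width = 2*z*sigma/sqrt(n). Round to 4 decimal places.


width = 2*z*sigma/sqrt(n)
2*z*sigma = 2 * 2.576 * 13.13 = 67.64576
sqrt(288) ≈ 16.970563
width = 67.64576 / 16.970563 ≈ 3.986065

3.9861


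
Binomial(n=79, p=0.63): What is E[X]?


E[X] = n*p = 79 * 0.63 = 49.77

49.77


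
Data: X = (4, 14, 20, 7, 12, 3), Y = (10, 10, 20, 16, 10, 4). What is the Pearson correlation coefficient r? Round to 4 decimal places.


r = sum((xi-xbar)(yi-ybar)) / sqrt(sum((xi-xbar)^2) * sum((yi-ybar)^2))
n = 6, xbar = 60/6 = 10, ybar = 70/6 = 35/3 ≈ 11.666667
Sxy = sum((xi-xbar)(yi-ybar)) = 124
Sxx = sum((xi-xbar)^2) = 214
Syy = sum((yi-ybar)^2) = 466/3 ≈ 155.333333
sqrt(Sxx*Syy) ≈ 182.322059
r = Sxy / sqrt(Sxx*Syy) = 124 / 182.322059 ≈ 0.680115

0.6801


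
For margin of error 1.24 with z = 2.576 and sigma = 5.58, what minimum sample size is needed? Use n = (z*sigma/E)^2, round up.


z*sigma/E = 2.576 * 5.58 / 1.24 = 11.592
(z*sigma/E)^2 = 134.374464
round up: n = 135

135


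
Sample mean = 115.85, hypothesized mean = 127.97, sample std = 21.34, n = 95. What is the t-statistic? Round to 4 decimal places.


t = (xbar - mu0) / (s/sqrt(n))
xbar - mu0 = 115.85 - 127.97 = -12.12
sqrt(95) ≈ 9.74679434
s/sqrt(n) = 21.34 / 9.74679434 ≈ 2.18943780
t = -12.12 / 2.18943780 ≈ -5.535668

-5.5357


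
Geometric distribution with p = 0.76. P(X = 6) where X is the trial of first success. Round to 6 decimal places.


P = (1-p)^(k-1) * p
(1-p)^(k-1) = 0.24^5 = 0.0007962624
P = 0.0007962624 * 0.76 ≈ 0.0006051594

0.000605


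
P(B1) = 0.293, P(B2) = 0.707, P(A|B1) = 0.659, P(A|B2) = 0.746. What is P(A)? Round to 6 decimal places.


P(A) = P(A|B1)*P(B1) + P(A|B2)*P(B2)
P(A|B1)*P(B1) = 0.659 * 0.293 = 0.193087
P(A|B2)*P(B2) = 0.746 * 0.707 = 0.527422
P(A) = 0.193087 + 0.527422 = 0.720509

0.720509


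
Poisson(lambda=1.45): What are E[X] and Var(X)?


E[X] = Var(X) = lambda = 1.45

1.45, 1.45


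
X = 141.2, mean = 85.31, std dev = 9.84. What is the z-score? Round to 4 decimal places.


z = (X - mu) / sigma
X - mu = 141.2 - 85.31 = 55.89
z = 55.89 / 9.84 = 1863/328 ≈ 5.679878

5.6799


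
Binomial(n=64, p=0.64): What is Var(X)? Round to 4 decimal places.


Var = n*p*(1-p) = 64 * 0.64 * 0.36 = 14.7456

14.7456


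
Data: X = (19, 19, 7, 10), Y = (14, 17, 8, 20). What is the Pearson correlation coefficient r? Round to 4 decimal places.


r = sum((xi-xbar)(yi-ybar)) / sqrt(sum((xi-xbar)^2) * sum((yi-ybar)^2))
n = 4, xbar = 55/4 = 13.75, ybar = 59/4 = 14.75
Sxy = sum((xi-xbar)(yi-ybar)) = 33.75
Sxx = sum((xi-xbar)^2) = 114.75
Syy = sum((yi-ybar)^2) = 78.75
sqrt(Sxx*Syy) ≈ 95.060836
r = Sxy / sqrt(Sxx*Syy) = 33.75 / 95.060836 ≈ 0.355036

0.3550


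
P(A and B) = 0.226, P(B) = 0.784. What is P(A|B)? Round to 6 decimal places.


P(A|B) = P(A and B) / P(B) = 0.226 / 0.784 = 113/392 ≈ 0.28826531

0.288265


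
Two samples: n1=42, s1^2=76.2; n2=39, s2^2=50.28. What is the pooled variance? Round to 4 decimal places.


sp^2 = ((n1-1)*s1^2 + (n2-1)*s2^2)/(n1+n2-2)
(n1-1)*s1^2 = 41 * 76.2 = 3124.2
(n2-1)*s2^2 = 38 * 50.28 = 1910.64
numerator = 3124.2 + 1910.64 = 5034.84
n1+n2-2 = 79
sp^2 = 5034.84 / 79 = 125871/1975 ≈ 63.732152

63.7322


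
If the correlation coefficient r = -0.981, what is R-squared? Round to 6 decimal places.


R^2 = r^2 = (-0.981)^2 = 0.962361

0.962361


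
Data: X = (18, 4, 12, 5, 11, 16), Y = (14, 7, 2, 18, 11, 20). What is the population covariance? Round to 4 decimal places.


Cov = (1/n)*sum((xi-xbar)(yi-ybar))
n = 6, xbar = 66/6 = 11, ybar = 72/6 = 12
sum((xi-xbar)(yi-ybar)) = 43
Cov = 43 / 6 = 43/6 ≈ 7.166667

7.1667


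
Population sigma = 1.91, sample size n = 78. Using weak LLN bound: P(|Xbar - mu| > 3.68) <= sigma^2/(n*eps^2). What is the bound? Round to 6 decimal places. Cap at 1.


bound = min(1, sigma^2/(n*eps^2))
sigma^2 = 1.91^2 = 3.6481
n*eps^2 = 78 * 3.68^2 = 78 * 13.5424 = 1056.3072
sigma^2/(n*eps^2) = 3.6481 / 1056.3072 ≈ 0.00345364

0.003454


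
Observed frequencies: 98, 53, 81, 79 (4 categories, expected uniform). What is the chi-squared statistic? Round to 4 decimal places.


chi2 = sum((O-E)^2/E), E = total/4
total = 311, E = 311/4 = 77.75
(98 - 77.75)^2 / 77.75 = 410.0625 / 77.75 = 6561/1244 ≈ 5.274116
(53 - 77.75)^2 / 77.75 = 612.5625 / 77.75 = 9801/1244 ≈ 7.878617
(81 - 77.75)^2 / 77.75 = 10.5625 / 77.75 = 169/1244 ≈ 0.135852
(79 - 77.75)^2 / 77.75 = 1.5625 / 77.75 = 25/1244 ≈ 0.020096
chi2 = 4139/311 ≈ 13.308682

13.3087


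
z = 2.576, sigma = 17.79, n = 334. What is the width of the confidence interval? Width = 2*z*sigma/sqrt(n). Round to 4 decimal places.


width = 2*z*sigma/sqrt(n)
2*z*sigma = 2 * 2.576 * 17.79 = 91.65408
sqrt(334) ≈ 18.275667
width = 91.65408 / 18.275667 ≈ 5.015088

5.0151


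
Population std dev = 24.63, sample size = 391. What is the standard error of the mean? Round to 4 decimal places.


SE = sigma / sqrt(n)
sqrt(391) ≈ 19.773720
SE = 24.63 / 19.773720 ≈ 1.245593

1.2456


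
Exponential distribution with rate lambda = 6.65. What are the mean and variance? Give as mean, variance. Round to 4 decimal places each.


mean = 1/lam, var = 1/lam^2
mean = 1 / 6.65 = 20/133 ≈ 0.150376
lam^2 = 6.65^2 = 44.2225
var = 1 / 44.2225 ≈ 0.022613

0.1504, 0.0226


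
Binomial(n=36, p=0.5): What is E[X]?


E[X] = n*p = 36 * 0.5 = 18

18


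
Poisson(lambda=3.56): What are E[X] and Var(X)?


E[X] = Var(X) = lambda = 3.56

3.56, 3.56


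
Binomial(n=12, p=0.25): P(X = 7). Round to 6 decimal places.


P = C(n,k) * p^k * (1-p)^(n-k)
C(12,7) = 792
p^k = 0.25^7 ≈ 0.00006103516
(1-p)^(n-k) = 0.75^5 = 243/1024 ≈ 0.2373047
P = 792 * 0.00006103516 * 0.2373047 ≈ 0.011471

0.011471


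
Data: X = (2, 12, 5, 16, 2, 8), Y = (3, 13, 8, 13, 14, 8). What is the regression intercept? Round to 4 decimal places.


a = ybar - b*xbar, where b = sum((xi-xbar)(yi-ybar)) / sum((xi-xbar)^2)
n = 6, xbar = 45/6 = 7.5, ybar = 59/6 ≈ 9.833333
Sxy = sum((xi-xbar)(yi-ybar)) = 59.5
Sxx = sum((xi-xbar)^2) = 159.5
b = Sxy / Sxx = 119/319 ≈ 0.373041
a = 9.833333 - 0.373041 * 7.5 = 6733/957 ≈ 7.035528

7.0355


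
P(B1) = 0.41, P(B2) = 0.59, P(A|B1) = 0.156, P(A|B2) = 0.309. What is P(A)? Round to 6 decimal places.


P(A) = P(A|B1)*P(B1) + P(A|B2)*P(B2)
P(A|B1)*P(B1) = 0.156 * 0.41 = 0.06396
P(A|B2)*P(B2) = 0.309 * 0.59 = 0.18231
P(A) = 0.06396 + 0.18231 = 0.24627

0.246270


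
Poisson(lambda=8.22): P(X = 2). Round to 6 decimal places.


P = e^(-lam) * lam^k / k!
e^(-8.22) ≈ 0.0002692151
lam^k = 8.22^2 = 67.5684
k! = 2! = 2
P = 0.0002692151 * 67.5684 / 2 ≈ 0.009095

0.009095


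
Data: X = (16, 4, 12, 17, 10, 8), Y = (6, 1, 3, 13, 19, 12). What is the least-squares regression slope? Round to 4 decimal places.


b = sum((xi-xbar)(yi-ybar)) / sum((xi-xbar)^2)
n = 6, xbar = 67/6 ≈ 11.166667, ybar = 54/6 = 9
Sxy = sum((xi-xbar)(yi-ybar)) = 40
Sxx = sum((xi-xbar)^2) = 725/6 ≈ 120.833333
b = Sxy / Sxx = 48/145 ≈ 0.331034

0.3310


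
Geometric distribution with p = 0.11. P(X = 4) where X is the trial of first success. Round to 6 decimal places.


P = (1-p)^(k-1) * p
(1-p)^(k-1) = 0.89^3 = 0.704969
P = 0.704969 * 0.11 = 0.07754659

0.077547


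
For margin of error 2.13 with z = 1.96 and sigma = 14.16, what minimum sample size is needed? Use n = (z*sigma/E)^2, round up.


z*sigma/E = 1.96 * 14.16 / 2.13 = 23128/1775 ≈ 13.029859
(z*sigma/E)^2 ≈ 169.777230
round up: n = 170

170


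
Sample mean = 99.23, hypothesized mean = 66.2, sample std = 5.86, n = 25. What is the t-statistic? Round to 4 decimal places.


t = (xbar - mu0) / (s/sqrt(n))
xbar - mu0 = 99.23 - 66.2 = 33.03
sqrt(25) = 5
s/sqrt(n) = 5.86 / 5 = 1.172
t = 33.03 / 1.172 = 16515/586 ≈ 28.182594

28.1826


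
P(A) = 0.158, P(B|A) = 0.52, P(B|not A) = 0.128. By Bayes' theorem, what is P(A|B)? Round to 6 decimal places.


P(A|B) = P(B|A)*P(A) / P(B), P(B) = P(B|A)*P(A) + P(B|not A)*P(not A)
P(B|A)*P(A) = 0.52 * 0.158 = 0.08216
P(B|not A)*P(not A) = 0.128 * 0.842 = 0.107776
P(B) = 0.08216 + 0.107776 = 0.189936
P(A|B) = 0.08216 / 0.189936 ≈ 0.43256676

0.432567


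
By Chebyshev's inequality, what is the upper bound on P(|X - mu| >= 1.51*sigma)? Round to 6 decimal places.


P <= 1/k^2
k^2 = 1.51^2 = 2.2801
1/k^2 = 1 / 2.2801 ≈ 0.43857726

0.438577


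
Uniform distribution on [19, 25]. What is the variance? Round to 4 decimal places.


Var = (b-a)^2 / 12
(b-a)^2 = (25 - 19)^2 = 36
Var = 36/12 = 3

3.0000


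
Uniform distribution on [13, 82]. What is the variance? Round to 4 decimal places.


Var = (b-a)^2 / 12
(b-a)^2 = (82 - 13)^2 = 4761
Var = 4761/12 = 396.75

396.7500


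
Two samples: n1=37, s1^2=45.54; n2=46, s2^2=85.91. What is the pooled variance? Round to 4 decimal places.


sp^2 = ((n1-1)*s1^2 + (n2-1)*s2^2)/(n1+n2-2)
(n1-1)*s1^2 = 36 * 45.54 = 1639.44
(n2-1)*s2^2 = 45 * 85.91 = 3865.95
numerator = 1639.44 + 3865.95 = 5505.39
n1+n2-2 = 81
sp^2 = 5505.39 / 81 = 61171/900 ≈ 67.967778

67.9678


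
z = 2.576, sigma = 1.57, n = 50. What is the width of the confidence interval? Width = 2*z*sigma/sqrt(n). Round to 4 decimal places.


width = 2*z*sigma/sqrt(n)
2*z*sigma = 2 * 2.576 * 1.57 = 8.08864
sqrt(50) ≈ 7.071068
width = 8.08864 / 7.071068 ≈ 1.143906

1.1439


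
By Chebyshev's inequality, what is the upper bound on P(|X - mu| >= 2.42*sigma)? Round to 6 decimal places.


P <= 1/k^2
k^2 = 2.42^2 = 5.8564
1/k^2 = 1 / 5.8564 ≈ 0.17075336

0.170753


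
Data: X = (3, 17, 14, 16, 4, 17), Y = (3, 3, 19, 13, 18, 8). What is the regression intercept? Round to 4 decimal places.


a = ybar - b*xbar, where b = sum((xi-xbar)(yi-ybar)) / sum((xi-xbar)^2)
n = 6, xbar = 71/6 ≈ 11.833333, ybar = 64/6 = 32/3 ≈ 10.666667
Sxy = sum((xi-xbar)(yi-ybar)) = -46/3 ≈ -15.333333
Sxx = sum((xi-xbar)^2) = 1289/6 ≈ 214.833333
b = Sxy / Sxx = -92/1289 ≈ -0.071373
a = 10.666667 - (-0.071373) * 11.833333 = 14838/1289 ≈ 11.511249

11.5112


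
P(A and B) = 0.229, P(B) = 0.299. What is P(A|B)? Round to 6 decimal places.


P(A|B) = P(A and B) / P(B) = 0.229 / 0.299 = 229/299 ≈ 0.76588629

0.765886


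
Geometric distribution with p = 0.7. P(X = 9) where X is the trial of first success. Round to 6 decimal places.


P = (1-p)^(k-1) * p
(1-p)^(k-1) = 0.3^8 = 0.00006561
P = 0.00006561 * 0.7 = 0.000045927

0.000046


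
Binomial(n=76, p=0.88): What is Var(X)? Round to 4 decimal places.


Var = n*p*(1-p) = 76 * 0.88 * 0.12 = 8.0256

8.0256


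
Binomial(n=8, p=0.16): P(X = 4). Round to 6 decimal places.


P = C(n,k) * p^k * (1-p)^(n-k)
C(8,4) = 70
p^k = 0.16^4 = 0.00065536
(1-p)^(n-k) = 0.84^4 ≈ 0.4978714
P = 70 * 0.00065536 * 0.4978714 ≈ 0.022840

0.022840


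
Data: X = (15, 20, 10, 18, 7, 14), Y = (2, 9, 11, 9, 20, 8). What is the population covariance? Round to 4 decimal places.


Cov = (1/n)*sum((xi-xbar)(yi-ybar))
n = 6, xbar = 84/6 = 14, ybar = 59/6 ≈ 9.833333
sum((xi-xbar)(yi-ybar)) = -92
Cov = -92 / 6 = -46/3 ≈ -15.333333

-15.3333


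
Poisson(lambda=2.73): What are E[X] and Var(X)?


E[X] = Var(X) = lambda = 2.73

2.73, 2.73


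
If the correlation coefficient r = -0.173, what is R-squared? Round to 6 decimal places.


R^2 = r^2 = (-0.173)^2 = 0.029929

0.029929


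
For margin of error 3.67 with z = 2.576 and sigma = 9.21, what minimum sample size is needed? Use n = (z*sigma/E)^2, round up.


z*sigma/E = 2.576 * 9.21 / 3.67 ≈ 6.464567
(z*sigma/E)^2 ≈ 41.790623
round up: n = 42

42


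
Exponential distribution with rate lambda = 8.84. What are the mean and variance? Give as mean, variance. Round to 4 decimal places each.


mean = 1/lam, var = 1/lam^2
mean = 1 / 8.84 = 25/221 ≈ 0.113122
lam^2 = 8.84^2 = 78.1456
var = 1 / 78.1456 ≈ 0.012797

0.1131, 0.0128


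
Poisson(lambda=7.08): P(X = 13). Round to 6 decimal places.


P = e^(-lam) * lam^k / k!
e^(-7.08) ≈ 0.0008417731
lam^k = 7.08^13 ≈ 112313600519.974022
k! = 13! = 6227020800
P = 0.0008417731 * 112313600519.974022 / 6227020800 ≈ 0.015183

0.015183


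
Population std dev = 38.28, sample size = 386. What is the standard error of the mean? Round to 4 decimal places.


SE = sigma / sqrt(n)
sqrt(386) ≈ 19.646883
SE = 38.28 / 19.646883 ≈ 1.948401

1.9484


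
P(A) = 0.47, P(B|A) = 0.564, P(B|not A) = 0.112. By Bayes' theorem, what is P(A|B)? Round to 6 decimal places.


P(A|B) = P(B|A)*P(A) / P(B), P(B) = P(B|A)*P(A) + P(B|not A)*P(not A)
P(B|A)*P(A) = 0.564 * 0.47 = 0.26508
P(B|not A)*P(not A) = 0.112 * 0.53 = 0.05936
P(B) = 0.26508 + 0.05936 = 0.32444
P(A|B) = 0.26508 / 0.32444 = 6627/8111 ≈ 0.81703859

0.817039


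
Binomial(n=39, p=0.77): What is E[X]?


E[X] = n*p = 39 * 0.77 = 30.03

30.03


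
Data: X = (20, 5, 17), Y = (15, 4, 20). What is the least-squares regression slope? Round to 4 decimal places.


b = sum((xi-xbar)(yi-ybar)) / sum((xi-xbar)^2)
n = 3, xbar = 42/3 = 14, ybar = 39/3 = 13
Sxy = sum((xi-xbar)(yi-ybar)) = 114
Sxx = sum((xi-xbar)^2) = 126
b = Sxy / Sxx = 19/21 ≈ 0.904762

0.9048


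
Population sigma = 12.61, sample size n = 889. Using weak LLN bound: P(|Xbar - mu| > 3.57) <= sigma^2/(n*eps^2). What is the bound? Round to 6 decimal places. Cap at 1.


bound = min(1, sigma^2/(n*eps^2))
sigma^2 = 12.61^2 = 159.0121
n*eps^2 = 889 * 3.57^2 = 889 * 12.7449 = 11330.2161
sigma^2/(n*eps^2) = 159.0121 / 11330.2161 ≈ 0.01403434

0.014034


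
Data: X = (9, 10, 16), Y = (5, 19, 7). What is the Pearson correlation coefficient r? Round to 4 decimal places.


r = sum((xi-xbar)(yi-ybar)) / sqrt(sum((xi-xbar)^2) * sum((yi-ybar)^2))
n = 3, xbar = 35/3 ≈ 11.666667, ybar = 31/3 ≈ 10.333333
Sxy = sum((xi-xbar)(yi-ybar)) = -44/3 ≈ -14.666667
Sxx = sum((xi-xbar)^2) = 86/3 ≈ 28.666667
Syy = sum((yi-ybar)^2) = 344/3 ≈ 114.666667
sqrt(Sxx*Syy) = 172/3 ≈ 57.333333
r = Sxy / sqrt(Sxx*Syy) = -14.666667 / 57.333333 = -11/43 ≈ -0.255814

-0.2558


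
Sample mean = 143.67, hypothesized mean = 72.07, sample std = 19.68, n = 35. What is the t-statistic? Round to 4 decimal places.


t = (xbar - mu0) / (s/sqrt(n))
xbar - mu0 = 143.67 - 72.07 = 71.6
sqrt(35) ≈ 5.91607978
s/sqrt(n) = 19.68 / 5.91607978 ≈ 3.32652715
t = 71.6 / 3.32652715 ≈ 21.523949

21.5239


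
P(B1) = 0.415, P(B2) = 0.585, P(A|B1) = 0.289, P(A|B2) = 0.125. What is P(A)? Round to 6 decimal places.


P(A) = P(A|B1)*P(B1) + P(A|B2)*P(B2)
P(A|B1)*P(B1) = 0.289 * 0.415 = 0.119935
P(A|B2)*P(B2) = 0.125 * 0.585 = 0.073125
P(A) = 0.119935 + 0.073125 = 0.19306

0.193060


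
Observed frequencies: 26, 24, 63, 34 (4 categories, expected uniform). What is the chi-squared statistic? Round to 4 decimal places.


chi2 = sum((O-E)^2/E), E = total/4
total = 147, E = 147/4 = 36.75
(26 - 36.75)^2 / 36.75 = 115.5625 / 36.75 = 1849/588 ≈ 3.144558
(24 - 36.75)^2 / 36.75 = 162.5625 / 36.75 = 867/196 ≈ 4.423469
(63 - 36.75)^2 / 36.75 = 689.0625 / 36.75 = 18.75
(34 - 36.75)^2 / 36.75 = 7.5625 / 36.75 = 121/588 ≈ 0.205782
chi2 = 557/21 ≈ 26.523810

26.5238


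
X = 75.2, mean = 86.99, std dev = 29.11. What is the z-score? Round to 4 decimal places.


z = (X - mu) / sigma
X - mu = 75.2 - 86.99 = -11.79
z = -11.79 / 29.11 = -1179/2911 ≈ -0.405015

-0.4050


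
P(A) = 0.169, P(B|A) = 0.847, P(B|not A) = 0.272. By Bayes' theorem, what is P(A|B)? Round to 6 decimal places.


P(A|B) = P(B|A)*P(A) / P(B), P(B) = P(B|A)*P(A) + P(B|not A)*P(not A)
P(B|A)*P(A) = 0.847 * 0.169 = 0.143143
P(B|not A)*P(not A) = 0.272 * 0.831 = 0.226032
P(B) = 0.143143 + 0.226032 = 0.369175
P(A|B) = 0.143143 / 0.369175 ≈ 0.38773752

0.387738


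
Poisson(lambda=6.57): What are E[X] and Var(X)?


E[X] = Var(X) = lambda = 6.57

6.57, 6.57


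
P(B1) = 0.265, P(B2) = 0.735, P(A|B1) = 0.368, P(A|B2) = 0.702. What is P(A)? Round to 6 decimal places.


P(A) = P(A|B1)*P(B1) + P(A|B2)*P(B2)
P(A|B1)*P(B1) = 0.368 * 0.265 = 0.09752
P(A|B2)*P(B2) = 0.702 * 0.735 = 0.51597
P(A) = 0.09752 + 0.51597 = 0.61349

0.613490


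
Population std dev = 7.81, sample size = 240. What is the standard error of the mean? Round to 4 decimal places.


SE = sigma / sqrt(n)
sqrt(240) ≈ 15.491933
SE = 7.81 / 15.491933 ≈ 0.504133

0.5041


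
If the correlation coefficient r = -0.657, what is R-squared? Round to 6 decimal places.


R^2 = r^2 = (-0.657)^2 = 0.431649

0.431649


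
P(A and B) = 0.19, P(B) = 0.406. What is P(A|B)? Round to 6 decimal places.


P(A|B) = P(A and B) / P(B) = 0.19 / 0.406 = 95/203 ≈ 0.46798030

0.467980


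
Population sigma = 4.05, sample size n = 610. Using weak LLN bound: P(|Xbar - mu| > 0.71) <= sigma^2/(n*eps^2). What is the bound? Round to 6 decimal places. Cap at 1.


bound = min(1, sigma^2/(n*eps^2))
sigma^2 = 4.05^2 = 16.4025
n*eps^2 = 610 * 0.71^2 = 610 * 0.5041 = 307.501
sigma^2/(n*eps^2) = 16.4025 / 307.501 ≈ 0.05334129

0.053341


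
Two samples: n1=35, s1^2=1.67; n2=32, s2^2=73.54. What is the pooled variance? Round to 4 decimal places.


sp^2 = ((n1-1)*s1^2 + (n2-1)*s2^2)/(n1+n2-2)
(n1-1)*s1^2 = 34 * 1.67 = 56.78
(n2-1)*s2^2 = 31 * 73.54 = 2279.74
numerator = 56.78 + 2279.74 = 2336.52
n1+n2-2 = 65
sp^2 = 2336.52 / 65 = 58413/1625 ≈ 35.946462

35.9465


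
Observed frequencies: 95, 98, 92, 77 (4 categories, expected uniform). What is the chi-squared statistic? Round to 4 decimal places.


chi2 = sum((O-E)^2/E), E = total/4
total = 362, E = 362/4 = 90.5
(95 - 90.5)^2 / 90.5 = 20.25 / 90.5 = 81/362 ≈ 0.223757
(98 - 90.5)^2 / 90.5 = 56.25 / 90.5 = 225/362 ≈ 0.621547
(92 - 90.5)^2 / 90.5 = 2.25 / 90.5 = 9/362 ≈ 0.024862
(77 - 90.5)^2 / 90.5 = 182.25 / 90.5 = 729/362 ≈ 2.013812
chi2 = 522/181 ≈ 2.883978

2.8840


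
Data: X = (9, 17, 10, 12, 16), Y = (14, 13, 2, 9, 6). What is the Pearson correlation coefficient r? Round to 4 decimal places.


r = sum((xi-xbar)(yi-ybar)) / sqrt(sum((xi-xbar)^2) * sum((yi-ybar)^2))
n = 5, xbar = 64/5 = 12.8, ybar = 44/5 = 8.8
Sxy = sum((xi-xbar)(yi-ybar)) = 7.8
Sxx = sum((xi-xbar)^2) = 50.8
Syy = sum((yi-ybar)^2) = 98.8
sqrt(Sxx*Syy) ≈ 70.845183
r = Sxy / sqrt(Sxx*Syy) = 7.8 / 70.845183 ≈ 0.110099

0.1101


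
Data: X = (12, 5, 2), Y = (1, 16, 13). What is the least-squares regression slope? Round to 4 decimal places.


b = sum((xi-xbar)(yi-ybar)) / sum((xi-xbar)^2)
n = 3, xbar = 19/3 ≈ 6.333333, ybar = 30/3 = 10
Sxy = sum((xi-xbar)(yi-ybar)) = -72
Sxx = sum((xi-xbar)^2) = 158/3 ≈ 52.666667
b = Sxy / Sxx = -108/79 ≈ -1.367089

-1.3671


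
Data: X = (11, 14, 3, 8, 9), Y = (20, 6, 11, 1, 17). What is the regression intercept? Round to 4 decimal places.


a = ybar - b*xbar, where b = sum((xi-xbar)(yi-ybar)) / sum((xi-xbar)^2)
n = 5, xbar = 45/5 = 9, ybar = 55/5 = 11
Sxy = sum((xi-xbar)(yi-ybar)) = 3
Sxx = sum((xi-xbar)^2) = 66
b = Sxy / Sxx = 1/22 ≈ 0.045455
a = 11 - 0.045455 * 9 = 233/22 ≈ 10.590909

10.5909
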